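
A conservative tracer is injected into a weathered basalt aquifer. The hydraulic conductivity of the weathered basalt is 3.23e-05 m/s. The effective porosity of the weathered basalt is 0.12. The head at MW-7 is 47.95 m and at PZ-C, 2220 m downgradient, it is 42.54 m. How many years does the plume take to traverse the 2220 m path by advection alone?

Convert K: 3.23e-05 m/s × 86400 = 2.791 m/day.
Hydraulic gradient i = (47.95 − 42.54) / 2220 = 5.41 / 2220 = 0.002437.
Darcy flux q = K · i = 2.791 × 0.002437 = 0.006801 m/day.
Seepage velocity v = q / n_e = 0.006801 / 0.12 = 0.05667 m/day.
Travel time t = L / v = 2220 / 0.05667 = 39172 days = 107.2 years.

107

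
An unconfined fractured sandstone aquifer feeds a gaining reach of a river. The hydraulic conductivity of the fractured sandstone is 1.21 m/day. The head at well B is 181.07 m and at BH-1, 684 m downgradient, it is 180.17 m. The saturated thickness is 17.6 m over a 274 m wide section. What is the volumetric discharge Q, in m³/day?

Cross-sectional area A = 274 × 17.6 = 4822 m².
Hydraulic gradient i = (181.07 − 180.17) / 684 = 0.9 / 684 = 0.001316.
Darcy's law: Q = K · A · i = 1.210 × 4822 × 0.001316 = 7.678 m³/day.

7.68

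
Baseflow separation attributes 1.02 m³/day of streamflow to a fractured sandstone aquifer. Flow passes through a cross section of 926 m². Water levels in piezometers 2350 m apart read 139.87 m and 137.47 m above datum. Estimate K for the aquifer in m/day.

1.08

Hydraulic gradient i = (139.87 − 137.47) / 2350 = 2.4 / 2350 = 0.001021.
From Q = K·A·i, K = Q / (A·i) = 1.02 / (926.0 × 0.001021) = 1.079 m/day.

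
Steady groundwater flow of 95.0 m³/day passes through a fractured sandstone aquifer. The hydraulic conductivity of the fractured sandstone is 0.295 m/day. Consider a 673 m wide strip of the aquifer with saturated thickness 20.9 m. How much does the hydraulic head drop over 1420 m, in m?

Cross-sectional area A = 673 × 20.9 = 14066 m².
From Q = K·A·i, i = Q / (K·A) = 95.0 / (0.2950 × 14066) = 0.02289.
Head loss Δh = i · L = 0.02289 × 1420 = 32.51 m.

32.5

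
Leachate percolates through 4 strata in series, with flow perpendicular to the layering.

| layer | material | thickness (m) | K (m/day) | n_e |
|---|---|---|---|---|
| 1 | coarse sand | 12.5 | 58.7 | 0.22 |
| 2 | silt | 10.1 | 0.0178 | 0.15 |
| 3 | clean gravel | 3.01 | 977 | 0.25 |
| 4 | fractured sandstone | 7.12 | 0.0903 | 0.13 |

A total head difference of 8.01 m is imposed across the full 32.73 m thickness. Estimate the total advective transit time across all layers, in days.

With flow normal to the layers, continuity requires the same specific discharge q through every layer.
Σ(b_i/K_i) = 12.5/58.7 + 10.1/0.0178 + 3.01/977 + 7.12/0.0903 = 646.5 d.
q = Δh / Σ(b_i/K_i) = 8.01 / 646.5 = 0.01239 m/day.
In each layer the seepage velocity is v_i = q/n_i, so the layer transit time is t_i = b_i·n_i / q:
  layer 1 (coarse sand): t_1 = 12.5 × 0.22 / 0.01239 = 222.0 d
  layer 2 (silt): t_2 = 10.1 × 0.15 / 0.01239 = 122.3 d
  layer 3 (clean gravel): t_3 = 3.01 × 0.25 / 0.01239 = 60.73 d
  layer 4 (fractured sandstone): t_4 = 7.12 × 0.13 / 0.01239 = 74.70 d
Total t = Σ t_i = 479.7 days.

480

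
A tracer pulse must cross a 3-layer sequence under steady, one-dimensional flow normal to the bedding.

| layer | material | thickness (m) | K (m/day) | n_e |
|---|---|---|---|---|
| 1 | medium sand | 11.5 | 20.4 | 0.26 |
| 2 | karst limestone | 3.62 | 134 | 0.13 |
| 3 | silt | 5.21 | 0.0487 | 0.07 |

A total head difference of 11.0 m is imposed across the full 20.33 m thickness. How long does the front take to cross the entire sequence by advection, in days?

With flow normal to the layers, continuity requires the same specific discharge q through every layer.
Σ(b_i/K_i) = 11.5/20.4 + 3.62/134 + 5.21/0.0487 = 107.6 d.
q = Δh / Σ(b_i/K_i) = 11.0 / 107.6 = 0.1023 m/day.
In each layer the seepage velocity is v_i = q/n_i, so the layer transit time is t_i = b_i·n_i / q:
  layer 1 (medium sand): t_1 = 11.5 × 0.26 / 0.1023 = 29.24 d
  layer 2 (karst limestone): t_2 = 3.62 × 0.13 / 0.1023 = 4.602 d
  layer 3 (silt): t_3 = 5.21 × 0.07 / 0.1023 = 3.567 d
Total t = Σ t_i = 37.41 days.

37.4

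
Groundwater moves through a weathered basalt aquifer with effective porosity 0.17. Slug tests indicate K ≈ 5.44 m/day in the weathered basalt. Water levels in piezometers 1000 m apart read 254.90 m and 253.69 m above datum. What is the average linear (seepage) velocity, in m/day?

Hydraulic gradient i = (254.90 − 253.69) / 1000 = 1.21 / 1000 = 0.001210.
Darcy flux q = K · i = 5.440 × 0.001210 = 0.006582 m/day.
Seepage velocity v = q / n_e = 0.006582 / 0.17 = 0.03872 m/day.

0.0387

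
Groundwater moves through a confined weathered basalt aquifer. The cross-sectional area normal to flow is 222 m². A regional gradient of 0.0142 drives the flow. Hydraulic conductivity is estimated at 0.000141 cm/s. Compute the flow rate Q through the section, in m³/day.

Convert K: 0.000141 cm/s × 864 = 0.1218 m/day.
Hydraulic gradient i = 0.0142.
Darcy's law: Q = K · A · i = 0.1218 × 222.0 × 0.01420 = 0.3840 m³/day.

0.384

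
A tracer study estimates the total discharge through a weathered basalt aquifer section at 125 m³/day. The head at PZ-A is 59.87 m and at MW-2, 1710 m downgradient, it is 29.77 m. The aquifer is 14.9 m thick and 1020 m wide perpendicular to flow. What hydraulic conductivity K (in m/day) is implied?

Cross-sectional area A = 1020 × 14.9 = 15198 m².
Hydraulic gradient i = (59.87 − 29.77) / 1710 = 30.1 / 1710 = 0.01760.
From Q = K·A·i, K = Q / (A·i) = 125 / (15198 × 0.01760) = 0.4673 m/day.

0.467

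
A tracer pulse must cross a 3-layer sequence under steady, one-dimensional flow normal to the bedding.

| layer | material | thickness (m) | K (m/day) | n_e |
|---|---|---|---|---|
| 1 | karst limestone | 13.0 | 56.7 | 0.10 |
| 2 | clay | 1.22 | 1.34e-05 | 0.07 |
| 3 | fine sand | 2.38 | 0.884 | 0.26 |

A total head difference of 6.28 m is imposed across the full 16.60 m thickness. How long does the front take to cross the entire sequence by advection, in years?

79.6

With flow normal to the layers, continuity requires the same specific discharge q through every layer.
Σ(b_i/K_i) = 13.0/56.7 + 1.22/1.34e-05 + 2.38/0.884 = 91048 d.
q = Δh / Σ(b_i/K_i) = 6.28 / 91048 = 6.897e-05 m/day.
In each layer the seepage velocity is v_i = q/n_i, so the layer transit time is t_i = b_i·n_i / q:
  layer 1 (karst limestone): t_1 = 13.0 × 0.10 / 6.897e-05 = 18847 d
  layer 2 (clay): t_2 = 1.22 × 0.07 / 6.897e-05 = 1238 d
  layer 3 (fine sand): t_3 = 2.38 × 0.26 / 6.897e-05 = 8971 d
Total t = Σ t_i = 29057 days = 79.55 years.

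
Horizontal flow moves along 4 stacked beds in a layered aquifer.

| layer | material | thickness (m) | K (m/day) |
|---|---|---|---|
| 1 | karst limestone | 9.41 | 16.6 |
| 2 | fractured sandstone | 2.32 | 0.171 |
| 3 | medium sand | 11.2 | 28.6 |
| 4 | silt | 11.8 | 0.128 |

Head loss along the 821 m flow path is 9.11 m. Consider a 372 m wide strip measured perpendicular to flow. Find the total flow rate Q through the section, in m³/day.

1970

Flow is parallel to layering, so each bed carries its own Darcy discharge and the transmissivities add.
Σ(K_i·b_i) = 16.6×9.41 + 0.171×2.32 + 28.6×11.2 + 0.128×11.8 = 478.4 m²/day.
Hydraulic gradient i = Δh / L = 9.11 / 821 = 0.01110.
Q = Σ(K_i·b_i) · W · i = 478.4 × 372 × 0.01110 = 1975 m³/day.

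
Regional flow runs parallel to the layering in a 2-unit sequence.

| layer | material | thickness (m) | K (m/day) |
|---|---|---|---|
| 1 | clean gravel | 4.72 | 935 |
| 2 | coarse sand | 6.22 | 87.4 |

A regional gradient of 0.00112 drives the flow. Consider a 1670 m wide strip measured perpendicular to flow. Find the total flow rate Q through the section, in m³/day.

Flow is parallel to layering, so each bed carries its own Darcy discharge and the transmissivities add.
Σ(K_i·b_i) = 935×4.72 + 87.4×6.22 = 4957 m²/day.
Hydraulic gradient i = 0.00112.
Q = Σ(K_i·b_i) · W · i = 4957 × 1670 × 0.001120 = 9271 m³/day.

9270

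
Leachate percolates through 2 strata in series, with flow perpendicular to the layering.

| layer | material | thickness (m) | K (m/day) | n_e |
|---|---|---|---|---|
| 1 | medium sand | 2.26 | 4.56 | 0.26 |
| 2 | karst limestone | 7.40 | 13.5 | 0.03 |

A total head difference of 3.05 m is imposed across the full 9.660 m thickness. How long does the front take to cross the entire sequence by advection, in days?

0.277

With flow normal to the layers, continuity requires the same specific discharge q through every layer.
Σ(b_i/K_i) = 2.26/4.56 + 7.40/13.5 = 1.044 d.
q = Δh / Σ(b_i/K_i) = 3.05 / 1.044 = 2.922 m/day.
In each layer the seepage velocity is v_i = q/n_i, so the layer transit time is t_i = b_i·n_i / q:
  layer 1 (medium sand): t_1 = 2.26 × 0.26 / 2.922 = 0.2011 d
  layer 2 (karst limestone): t_2 = 7.40 × 0.03 / 2.922 = 0.07597 d
Total t = Σ t_i = 0.2771 days.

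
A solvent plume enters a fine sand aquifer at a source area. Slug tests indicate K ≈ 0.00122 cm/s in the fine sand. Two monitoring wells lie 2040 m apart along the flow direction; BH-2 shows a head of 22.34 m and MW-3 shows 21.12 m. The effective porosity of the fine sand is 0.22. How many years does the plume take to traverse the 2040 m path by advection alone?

1950

Convert K: 0.00122 cm/s × 864 = 1.054 m/day.
Hydraulic gradient i = (22.34 − 21.12) / 2040 = 1.22 / 2040 = 0.0005980.
Darcy flux q = K · i = 1.054 × 0.0005980 = 0.0006304 m/day.
Seepage velocity v = q / n_e = 0.0006304 / 0.22 = 0.002865 m/day.
Travel time t = L / v = 2040 / 0.002865 = 7.120e+05 days = 1949 years.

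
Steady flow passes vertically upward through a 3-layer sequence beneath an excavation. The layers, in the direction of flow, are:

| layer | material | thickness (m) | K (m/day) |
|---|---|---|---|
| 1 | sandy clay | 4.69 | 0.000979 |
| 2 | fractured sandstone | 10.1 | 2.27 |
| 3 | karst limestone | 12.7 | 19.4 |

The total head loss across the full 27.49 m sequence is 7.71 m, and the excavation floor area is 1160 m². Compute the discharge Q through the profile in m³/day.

Flow is perpendicular to layering, so the layers act in series and the equivalent K is the thickness-weighted harmonic mean.
Total thickness L = 4.69 + 10.1 + 12.7 = 27.49 m.
Σ(b_i/K_i) = 4.69/0.000979 + 10.1/2.27 + 12.7/19.4 = 4796 d.
K_eq = L / Σ(b_i/K_i) = 27.49 / 4796 = 0.005732 m/day.
Q = K_eq · A · (Δh/L) = 0.005732 × 1160 × (7.71/27.49) = 1.865 m³/day.

1.86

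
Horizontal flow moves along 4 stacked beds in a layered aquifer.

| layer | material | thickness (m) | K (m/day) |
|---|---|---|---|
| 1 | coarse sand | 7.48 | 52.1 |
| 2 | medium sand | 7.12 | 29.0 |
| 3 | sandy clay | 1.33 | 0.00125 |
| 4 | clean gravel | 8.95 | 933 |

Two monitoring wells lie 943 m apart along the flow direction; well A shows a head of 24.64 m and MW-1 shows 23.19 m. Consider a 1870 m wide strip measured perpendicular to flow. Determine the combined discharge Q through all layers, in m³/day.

Flow is parallel to layering, so each bed carries its own Darcy discharge and the transmissivities add.
Σ(K_i·b_i) = 52.1×7.48 + 29.0×7.12 + 0.00125×1.33 + 933×8.95 = 8947 m²/day.
Hydraulic gradient i = (24.64 − 23.19) / 943 = 1.45 / 943 = 0.001538.
Q = Σ(K_i·b_i) · W · i = 8947 × 1870 × 0.001538 = 25725 m³/day.

25700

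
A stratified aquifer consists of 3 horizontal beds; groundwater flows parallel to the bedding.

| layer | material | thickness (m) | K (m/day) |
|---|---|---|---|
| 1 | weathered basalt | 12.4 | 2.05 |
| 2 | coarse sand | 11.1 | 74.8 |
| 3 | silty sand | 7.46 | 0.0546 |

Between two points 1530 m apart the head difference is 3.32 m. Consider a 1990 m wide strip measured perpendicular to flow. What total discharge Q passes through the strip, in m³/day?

Flow is parallel to layering, so each bed carries its own Darcy discharge and the transmissivities add.
Σ(K_i·b_i) = 2.05×12.4 + 74.8×11.1 + 0.0546×7.46 = 856.1 m²/day.
Hydraulic gradient i = Δh / L = 3.32 / 1530 = 0.002170.
Q = Σ(K_i·b_i) · W · i = 856.1 × 1990 × 0.002170 = 3697 m³/day.

3700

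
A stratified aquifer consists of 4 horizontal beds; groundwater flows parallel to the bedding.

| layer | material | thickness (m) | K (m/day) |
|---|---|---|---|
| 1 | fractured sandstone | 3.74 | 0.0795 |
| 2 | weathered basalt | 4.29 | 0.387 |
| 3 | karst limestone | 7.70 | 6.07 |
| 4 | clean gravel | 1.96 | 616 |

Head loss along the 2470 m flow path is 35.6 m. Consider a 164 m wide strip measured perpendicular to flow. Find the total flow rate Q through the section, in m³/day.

2970

Flow is parallel to layering, so each bed carries its own Darcy discharge and the transmissivities add.
Σ(K_i·b_i) = 0.0795×3.74 + 0.387×4.29 + 6.07×7.70 + 616×1.96 = 1256 m²/day.
Hydraulic gradient i = Δh / L = 35.6 / 2470 = 0.01441.
Q = Σ(K_i·b_i) · W · i = 1256 × 164 × 0.01441 = 2969 m³/day.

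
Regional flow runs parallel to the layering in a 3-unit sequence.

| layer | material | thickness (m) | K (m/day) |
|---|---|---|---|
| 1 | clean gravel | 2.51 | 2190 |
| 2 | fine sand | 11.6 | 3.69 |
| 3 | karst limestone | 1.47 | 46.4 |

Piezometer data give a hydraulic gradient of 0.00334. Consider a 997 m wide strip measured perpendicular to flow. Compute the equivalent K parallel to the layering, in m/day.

360

Flow is parallel to layering, so each bed carries its own Darcy discharge and the transmissivities add.
Σ(K_i·b_i) = 2190×2.51 + 3.69×11.6 + 46.4×1.47 = 5608 m²/day.
Total thickness b = 15.58 m, so K_eq = Σ(K_i·b_i)/b = 359.9 m/day.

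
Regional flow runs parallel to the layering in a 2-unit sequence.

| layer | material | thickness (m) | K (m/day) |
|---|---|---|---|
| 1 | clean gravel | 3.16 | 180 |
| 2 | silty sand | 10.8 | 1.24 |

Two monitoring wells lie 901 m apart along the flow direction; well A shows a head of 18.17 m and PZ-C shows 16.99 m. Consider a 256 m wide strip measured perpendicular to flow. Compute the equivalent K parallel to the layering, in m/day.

Flow is parallel to layering, so each bed carries its own Darcy discharge and the transmissivities add.
Σ(K_i·b_i) = 180×3.16 + 1.24×10.8 = 582.2 m²/day.
Total thickness b = 13.96 m, so K_eq = Σ(K_i·b_i)/b = 41.70 m/day.

41.7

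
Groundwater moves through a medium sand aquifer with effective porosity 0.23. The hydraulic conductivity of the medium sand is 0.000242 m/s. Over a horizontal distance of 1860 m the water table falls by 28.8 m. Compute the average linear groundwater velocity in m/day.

Convert K: 0.000242 m/s × 86400 = 20.91 m/day.
Hydraulic gradient i = Δh / L = 28.8 / 1860 = 0.01548.
Darcy flux q = K · i = 20.91 × 0.01548 = 0.3237 m/day.
Seepage velocity v = q / n_e = 0.3237 / 0.23 = 1.408 m/day.

1.41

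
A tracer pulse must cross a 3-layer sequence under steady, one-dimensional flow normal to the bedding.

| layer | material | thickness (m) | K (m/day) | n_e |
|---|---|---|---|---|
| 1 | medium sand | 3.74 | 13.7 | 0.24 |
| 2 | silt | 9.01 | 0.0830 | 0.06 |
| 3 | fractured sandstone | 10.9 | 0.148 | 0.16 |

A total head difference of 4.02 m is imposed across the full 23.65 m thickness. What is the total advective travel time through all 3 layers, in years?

0.395

With flow normal to the layers, continuity requires the same specific discharge q through every layer.
Σ(b_i/K_i) = 3.74/13.7 + 9.01/0.0830 + 10.9/0.148 = 182.5 d.
q = Δh / Σ(b_i/K_i) = 4.02 / 182.5 = 0.02203 m/day.
In each layer the seepage velocity is v_i = q/n_i, so the layer transit time is t_i = b_i·n_i / q:
  layer 1 (medium sand): t_1 = 3.74 × 0.24 / 0.02203 = 40.74 d
  layer 2 (silt): t_2 = 9.01 × 0.06 / 0.02203 = 24.54 d
  layer 3 (fractured sandstone): t_3 = 10.9 × 0.16 / 0.02203 = 79.16 d
Total t = Σ t_i = 144.4 days = 0.3955 years.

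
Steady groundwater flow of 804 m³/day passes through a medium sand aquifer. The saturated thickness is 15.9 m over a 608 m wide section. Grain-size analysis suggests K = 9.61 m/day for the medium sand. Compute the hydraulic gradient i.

Cross-sectional area A = 608 × 15.9 = 9667 m².
From Q = K·A·i, i = Q / (K·A) = 804 / (9.610 × 9667) = 0.008654.

0.00865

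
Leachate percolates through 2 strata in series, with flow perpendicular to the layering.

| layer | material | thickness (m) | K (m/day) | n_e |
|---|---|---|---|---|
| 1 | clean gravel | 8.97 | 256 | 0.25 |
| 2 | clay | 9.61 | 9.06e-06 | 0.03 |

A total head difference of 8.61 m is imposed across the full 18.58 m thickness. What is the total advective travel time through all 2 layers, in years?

854

With flow normal to the layers, continuity requires the same specific discharge q through every layer.
Σ(b_i/K_i) = 8.97/256 + 9.61/9.06e-06 = 1.061e+06 d.
q = Δh / Σ(b_i/K_i) = 8.61 / 1.061e+06 = 8.117e-06 m/day.
In each layer the seepage velocity is v_i = q/n_i, so the layer transit time is t_i = b_i·n_i / q:
  layer 1 (clean gravel): t_1 = 8.97 × 0.25 / 8.117e-06 = 2.763e+05 d
  layer 2 (clay): t_2 = 9.61 × 0.03 / 8.117e-06 = 35517 d
Total t = Σ t_i = 3.118e+05 days = 853.6 years.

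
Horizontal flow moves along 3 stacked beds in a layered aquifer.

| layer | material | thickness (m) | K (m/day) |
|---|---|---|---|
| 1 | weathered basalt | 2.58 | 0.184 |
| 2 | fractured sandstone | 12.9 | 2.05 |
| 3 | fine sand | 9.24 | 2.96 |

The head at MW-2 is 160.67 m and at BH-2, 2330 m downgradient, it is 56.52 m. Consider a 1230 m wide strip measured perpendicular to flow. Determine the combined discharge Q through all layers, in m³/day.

Flow is parallel to layering, so each bed carries its own Darcy discharge and the transmissivities add.
Σ(K_i·b_i) = 0.184×2.58 + 2.05×12.9 + 2.96×9.24 = 54.27 m²/day.
Hydraulic gradient i = (160.67 − 56.52) / 2330 = 104.15 / 2330 = 0.04470.
Q = Σ(K_i·b_i) · W · i = 54.27 × 1230 × 0.04470 = 2984 m³/day.

2980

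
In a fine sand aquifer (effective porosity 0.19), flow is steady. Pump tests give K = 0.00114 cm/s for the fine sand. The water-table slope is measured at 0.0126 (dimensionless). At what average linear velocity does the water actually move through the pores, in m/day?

0.0653

Convert K: 0.00114 cm/s × 864 = 0.9850 m/day.
Hydraulic gradient i = 0.0126.
Darcy flux q = K · i = 0.9850 × 0.01260 = 0.01241 m/day.
Seepage velocity v = q / n_e = 0.01241 / 0.19 = 0.06532 m/day.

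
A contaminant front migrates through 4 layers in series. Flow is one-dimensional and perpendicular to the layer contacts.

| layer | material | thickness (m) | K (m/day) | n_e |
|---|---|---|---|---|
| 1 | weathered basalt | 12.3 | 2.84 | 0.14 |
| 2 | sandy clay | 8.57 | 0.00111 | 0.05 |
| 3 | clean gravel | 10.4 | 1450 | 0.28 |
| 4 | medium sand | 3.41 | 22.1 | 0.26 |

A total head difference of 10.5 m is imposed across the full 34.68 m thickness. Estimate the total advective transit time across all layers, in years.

With flow normal to the layers, continuity requires the same specific discharge q through every layer.
Σ(b_i/K_i) = 12.3/2.84 + 8.57/0.00111 + 10.4/1450 + 3.41/22.1 = 7725 d.
q = Δh / Σ(b_i/K_i) = 10.5 / 7725 = 0.001359 m/day.
In each layer the seepage velocity is v_i = q/n_i, so the layer transit time is t_i = b_i·n_i / q:
  layer 1 (weathered basalt): t_1 = 12.3 × 0.14 / 0.001359 = 1267 d
  layer 2 (sandy clay): t_2 = 8.57 × 0.05 / 0.001359 = 315.3 d
  layer 3 (clean gravel): t_3 = 10.4 × 0.28 / 0.001359 = 2142 d
  layer 4 (medium sand): t_4 = 3.41 × 0.26 / 0.001359 = 652.3 d
Total t = Σ t_i = 4377 days = 11.98 years.

12.0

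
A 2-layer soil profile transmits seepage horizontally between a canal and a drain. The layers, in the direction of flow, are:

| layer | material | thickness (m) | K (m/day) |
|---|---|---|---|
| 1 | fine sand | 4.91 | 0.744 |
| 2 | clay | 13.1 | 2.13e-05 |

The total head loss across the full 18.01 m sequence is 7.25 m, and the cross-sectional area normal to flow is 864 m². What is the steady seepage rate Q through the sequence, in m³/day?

Flow is perpendicular to layering, so the layers act in series and the equivalent K is the thickness-weighted harmonic mean.
Total thickness L = 4.91 + 13.1 = 18.01 m.
Σ(b_i/K_i) = 4.91/0.744 + 13.1/2.13e-05 = 6.150e+05 d.
K_eq = L / Σ(b_i/K_i) = 18.01 / 6.150e+05 = 2.928e-05 m/day.
Q = K_eq · A · (Δh/L) = 2.928e-05 × 864 × (7.25/18.01) = 0.01018 m³/day.

0.0102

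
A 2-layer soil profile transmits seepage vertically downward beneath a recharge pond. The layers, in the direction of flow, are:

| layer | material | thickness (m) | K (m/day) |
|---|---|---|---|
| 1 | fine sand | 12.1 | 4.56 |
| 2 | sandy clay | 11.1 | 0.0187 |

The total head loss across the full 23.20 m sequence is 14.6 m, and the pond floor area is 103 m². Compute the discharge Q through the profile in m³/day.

Flow is perpendicular to layering, so the layers act in series and the equivalent K is the thickness-weighted harmonic mean.
Total thickness L = 12.1 + 11.1 = 23.20 m.
Σ(b_i/K_i) = 12.1/4.56 + 11.1/0.0187 = 596.2 d.
K_eq = L / Σ(b_i/K_i) = 23.20 / 596.2 = 0.03891 m/day.
Q = K_eq · A · (Δh/L) = 0.03891 × 103 × (14.6/23.20) = 2.522 m³/day.

2.52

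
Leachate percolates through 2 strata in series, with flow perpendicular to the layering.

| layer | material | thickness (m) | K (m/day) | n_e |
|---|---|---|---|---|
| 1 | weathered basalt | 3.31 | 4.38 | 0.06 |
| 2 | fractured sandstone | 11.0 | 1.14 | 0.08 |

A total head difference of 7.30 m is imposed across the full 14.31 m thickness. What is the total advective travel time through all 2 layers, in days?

1.54

With flow normal to the layers, continuity requires the same specific discharge q through every layer.
Σ(b_i/K_i) = 3.31/4.38 + 11.0/1.14 = 10.40 d.
q = Δh / Σ(b_i/K_i) = 7.30 / 10.40 = 0.7016 m/day.
In each layer the seepage velocity is v_i = q/n_i, so the layer transit time is t_i = b_i·n_i / q:
  layer 1 (weathered basalt): t_1 = 3.31 × 0.06 / 0.7016 = 0.2831 d
  layer 2 (fractured sandstone): t_2 = 11.0 × 0.08 / 0.7016 = 1.254 d
Total t = Σ t_i = 1.537 days.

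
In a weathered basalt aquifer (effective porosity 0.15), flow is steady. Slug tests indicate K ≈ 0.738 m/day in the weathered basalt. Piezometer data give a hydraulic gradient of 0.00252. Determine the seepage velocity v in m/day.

Hydraulic gradient i = 0.00252.
Darcy flux q = K · i = 0.7380 × 0.002520 = 0.001860 m/day.
Seepage velocity v = q / n_e = 0.001860 / 0.15 = 0.01240 m/day.

0.0124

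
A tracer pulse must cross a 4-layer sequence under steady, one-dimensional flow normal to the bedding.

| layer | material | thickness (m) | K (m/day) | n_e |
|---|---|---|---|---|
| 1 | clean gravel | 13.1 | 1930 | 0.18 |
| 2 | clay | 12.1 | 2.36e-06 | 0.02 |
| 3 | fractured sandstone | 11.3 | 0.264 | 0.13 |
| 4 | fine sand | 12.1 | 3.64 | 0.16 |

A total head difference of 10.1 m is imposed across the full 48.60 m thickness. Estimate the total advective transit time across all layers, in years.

With flow normal to the layers, continuity requires the same specific discharge q through every layer.
Σ(b_i/K_i) = 13.1/1930 + 12.1/2.36e-06 + 11.3/0.264 + 12.1/3.64 = 5.127e+06 d.
q = Δh / Σ(b_i/K_i) = 10.1 / 5.127e+06 = 1.970e-06 m/day.
In each layer the seepage velocity is v_i = q/n_i, so the layer transit time is t_i = b_i·n_i / q:
  layer 1 (clean gravel): t_1 = 13.1 × 0.18 / 1.970e-06 = 1.197e+06 d
  layer 2 (clay): t_2 = 12.1 × 0.02 / 1.970e-06 = 1.228e+05 d
  layer 3 (fractured sandstone): t_3 = 11.3 × 0.13 / 1.970e-06 = 7.457e+05 d
  layer 4 (fine sand): t_4 = 12.1 × 0.16 / 1.970e-06 = 9.828e+05 d
Total t = Σ t_i = 3.048e+06 days = 8346 years.

8350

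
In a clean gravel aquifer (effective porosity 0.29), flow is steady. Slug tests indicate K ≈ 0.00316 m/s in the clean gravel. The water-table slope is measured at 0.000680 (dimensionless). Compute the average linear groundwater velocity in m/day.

Convert K: 0.00316 m/s × 86400 = 273.0 m/day.
Hydraulic gradient i = 0.000680.
Darcy flux q = K · i = 273.0 × 0.0006800 = 0.1857 m/day.
Seepage velocity v = q / n_e = 0.1857 / 0.29 = 0.6402 m/day.

0.640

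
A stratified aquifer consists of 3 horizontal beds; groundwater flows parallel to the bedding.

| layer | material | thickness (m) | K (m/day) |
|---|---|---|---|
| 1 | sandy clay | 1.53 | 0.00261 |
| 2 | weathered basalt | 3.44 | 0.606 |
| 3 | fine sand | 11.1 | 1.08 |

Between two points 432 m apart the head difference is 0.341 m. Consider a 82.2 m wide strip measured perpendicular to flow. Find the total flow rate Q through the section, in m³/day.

Flow is parallel to layering, so each bed carries its own Darcy discharge and the transmissivities add.
Σ(K_i·b_i) = 0.00261×1.53 + 0.606×3.44 + 1.08×11.1 = 14.08 m²/day.
Hydraulic gradient i = Δh / L = 0.341 / 432 = 0.0007894.
Q = Σ(K_i·b_i) · W · i = 14.08 × 82.2 × 0.0007894 = 0.9134 m³/day.

0.913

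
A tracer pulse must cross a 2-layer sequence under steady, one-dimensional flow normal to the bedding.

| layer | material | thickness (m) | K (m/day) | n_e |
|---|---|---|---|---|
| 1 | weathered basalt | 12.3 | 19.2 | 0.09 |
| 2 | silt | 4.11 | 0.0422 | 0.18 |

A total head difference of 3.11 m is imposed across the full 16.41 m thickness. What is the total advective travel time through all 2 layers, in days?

58.2

With flow normal to the layers, continuity requires the same specific discharge q through every layer.
Σ(b_i/K_i) = 12.3/19.2 + 4.11/0.0422 = 98.03 d.
q = Δh / Σ(b_i/K_i) = 3.11 / 98.03 = 0.03172 m/day.
In each layer the seepage velocity is v_i = q/n_i, so the layer transit time is t_i = b_i·n_i / q:
  layer 1 (weathered basalt): t_1 = 12.3 × 0.09 / 0.03172 = 34.90 d
  layer 2 (silt): t_2 = 4.11 × 0.18 / 0.03172 = 23.32 d
Total t = Σ t_i = 58.22 days.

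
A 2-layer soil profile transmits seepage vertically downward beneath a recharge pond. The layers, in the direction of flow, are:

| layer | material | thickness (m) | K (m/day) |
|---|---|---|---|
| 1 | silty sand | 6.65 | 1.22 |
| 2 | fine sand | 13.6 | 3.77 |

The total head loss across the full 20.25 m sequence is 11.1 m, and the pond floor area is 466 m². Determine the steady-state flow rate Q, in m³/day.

Flow is perpendicular to layering, so the layers act in series and the equivalent K is the thickness-weighted harmonic mean.
Total thickness L = 6.65 + 13.6 = 20.25 m.
Σ(b_i/K_i) = 6.65/1.22 + 13.6/3.77 = 9.058 d.
K_eq = L / Σ(b_i/K_i) = 20.25 / 9.058 = 2.236 m/day.
Q = K_eq · A · (Δh/L) = 2.236 × 466 × (11.1/20.25) = 571.0 m³/day.

571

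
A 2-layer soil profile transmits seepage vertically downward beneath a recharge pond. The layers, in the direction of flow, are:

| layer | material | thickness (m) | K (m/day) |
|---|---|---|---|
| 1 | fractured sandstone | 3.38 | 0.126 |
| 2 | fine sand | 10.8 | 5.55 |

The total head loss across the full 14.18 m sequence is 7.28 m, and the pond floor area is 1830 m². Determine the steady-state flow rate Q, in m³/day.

Flow is perpendicular to layering, so the layers act in series and the equivalent K is the thickness-weighted harmonic mean.
Total thickness L = 3.38 + 10.8 = 14.18 m.
Σ(b_i/K_i) = 3.38/0.126 + 10.8/5.55 = 28.77 d.
K_eq = L / Σ(b_i/K_i) = 14.18 / 28.77 = 0.4929 m/day.
Q = K_eq · A · (Δh/L) = 0.4929 × 1830 × (7.28/14.18) = 463.0 m³/day.

463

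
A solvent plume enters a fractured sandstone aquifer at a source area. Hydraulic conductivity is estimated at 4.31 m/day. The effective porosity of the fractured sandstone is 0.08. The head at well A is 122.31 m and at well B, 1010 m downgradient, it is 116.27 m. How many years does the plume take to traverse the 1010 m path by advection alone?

Hydraulic gradient i = (122.31 − 116.27) / 1010 = 6.04 / 1010 = 0.005980.
Darcy flux q = K · i = 4.310 × 0.005980 = 0.02577 m/day.
Seepage velocity v = q / n_e = 0.02577 / 0.08 = 0.3222 m/day.
Travel time t = L / v = 1010 / 0.3222 = 3135 days = 8.583 years.

8.58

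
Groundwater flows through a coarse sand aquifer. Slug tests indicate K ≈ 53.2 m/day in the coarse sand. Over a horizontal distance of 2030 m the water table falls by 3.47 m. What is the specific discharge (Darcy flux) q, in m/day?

0.0909

Hydraulic gradient i = Δh / L = 3.47 / 2030 = 0.001709.
Specific discharge q = K · i = 53.20 × 0.001709 = 0.09094 m/day.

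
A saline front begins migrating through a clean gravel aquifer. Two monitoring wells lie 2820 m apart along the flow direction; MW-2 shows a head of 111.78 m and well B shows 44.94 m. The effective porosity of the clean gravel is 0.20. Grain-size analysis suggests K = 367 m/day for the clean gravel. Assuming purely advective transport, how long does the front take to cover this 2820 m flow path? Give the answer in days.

64.8

Hydraulic gradient i = (111.78 − 44.94) / 2820 = 66.84 / 2820 = 0.02370.
Darcy flux q = K · i = 367.0 × 0.02370 = 8.699 m/day.
Seepage velocity v = q / n_e = 8.699 / 0.20 = 43.49 m/day.
Travel time t = L / v = 2820 / 43.49 = 64.84 days.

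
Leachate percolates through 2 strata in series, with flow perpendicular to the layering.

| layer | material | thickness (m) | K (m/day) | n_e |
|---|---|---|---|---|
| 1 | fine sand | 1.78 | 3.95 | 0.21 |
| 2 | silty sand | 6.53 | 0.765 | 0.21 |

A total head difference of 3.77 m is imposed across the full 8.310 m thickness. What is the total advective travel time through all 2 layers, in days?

4.16

With flow normal to the layers, continuity requires the same specific discharge q through every layer.
Σ(b_i/K_i) = 1.78/3.95 + 6.53/0.765 = 8.987 d.
q = Δh / Σ(b_i/K_i) = 3.77 / 8.987 = 0.4195 m/day.
In each layer the seepage velocity is v_i = q/n_i, so the layer transit time is t_i = b_i·n_i / q:
  layer 1 (fine sand): t_1 = 1.78 × 0.21 / 0.4195 = 0.8910 d
  layer 2 (silty sand): t_2 = 6.53 × 0.21 / 0.4195 = 3.269 d
Total t = Σ t_i = 4.160 days.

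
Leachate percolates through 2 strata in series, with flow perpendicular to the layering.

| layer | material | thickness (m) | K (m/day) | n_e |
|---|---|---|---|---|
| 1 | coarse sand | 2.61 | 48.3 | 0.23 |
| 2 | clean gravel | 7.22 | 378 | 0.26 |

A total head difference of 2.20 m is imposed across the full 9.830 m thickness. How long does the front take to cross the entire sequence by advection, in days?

With flow normal to the layers, continuity requires the same specific discharge q through every layer.
Σ(b_i/K_i) = 2.61/48.3 + 7.22/378 = 0.07314 d.
q = Δh / Σ(b_i/K_i) = 2.20 / 0.07314 = 30.08 m/day.
In each layer the seepage velocity is v_i = q/n_i, so the layer transit time is t_i = b_i·n_i / q:
  layer 1 (coarse sand): t_1 = 2.61 × 0.23 / 30.08 = 0.01996 d
  layer 2 (clean gravel): t_2 = 7.22 × 0.26 / 30.08 = 0.06241 d
Total t = Σ t_i = 0.08236 days.

0.0824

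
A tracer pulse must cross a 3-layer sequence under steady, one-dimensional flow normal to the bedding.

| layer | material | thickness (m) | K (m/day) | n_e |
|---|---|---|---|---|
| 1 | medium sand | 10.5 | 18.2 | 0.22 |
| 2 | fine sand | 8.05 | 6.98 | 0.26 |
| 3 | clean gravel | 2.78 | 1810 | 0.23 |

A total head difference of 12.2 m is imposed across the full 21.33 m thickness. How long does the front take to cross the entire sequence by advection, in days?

With flow normal to the layers, continuity requires the same specific discharge q through every layer.
Σ(b_i/K_i) = 10.5/18.2 + 8.05/6.98 + 2.78/1810 = 1.732 d.
q = Δh / Σ(b_i/K_i) = 12.2 / 1.732 = 7.045 m/day.
In each layer the seepage velocity is v_i = q/n_i, so the layer transit time is t_i = b_i·n_i / q:
  layer 1 (medium sand): t_1 = 10.5 × 0.22 / 7.045 = 0.3279 d
  layer 2 (fine sand): t_2 = 8.05 × 0.26 / 7.045 = 0.2971 d
  layer 3 (clean gravel): t_3 = 2.78 × 0.23 / 7.045 = 0.09076 d
Total t = Σ t_i = 0.7158 days.

0.716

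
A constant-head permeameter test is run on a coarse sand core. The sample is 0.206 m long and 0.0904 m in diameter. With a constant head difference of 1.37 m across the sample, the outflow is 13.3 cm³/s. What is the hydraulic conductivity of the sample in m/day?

26.9

Cross-sectional area A = π·(d/2)² = π × (0.0904/2)² = 0.006418 m².
Convert discharge: 13.3 cm³/s = 1.330e-05 m³/s.
Darcy's law rearranged: K = Q·L / (A·Δh) = 1.330e-05 × 0.206 / (0.006418 × 1.37) = 0.0003116 m/s = 26.92 m/day.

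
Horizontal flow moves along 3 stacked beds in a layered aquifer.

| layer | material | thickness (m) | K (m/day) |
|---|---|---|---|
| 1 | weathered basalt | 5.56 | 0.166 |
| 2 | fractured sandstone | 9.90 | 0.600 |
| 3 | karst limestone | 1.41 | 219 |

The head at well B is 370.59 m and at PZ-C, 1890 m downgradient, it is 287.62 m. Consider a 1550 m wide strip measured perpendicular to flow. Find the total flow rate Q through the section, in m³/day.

Flow is parallel to layering, so each bed carries its own Darcy discharge and the transmissivities add.
Σ(K_i·b_i) = 0.166×5.56 + 0.600×9.90 + 219×1.41 = 315.7 m²/day.
Hydraulic gradient i = (370.59 − 287.62) / 1890 = 82.97 / 1890 = 0.04390.
Q = Σ(K_i·b_i) · W · i = 315.7 × 1550 × 0.04390 = 21478 m³/day.

21500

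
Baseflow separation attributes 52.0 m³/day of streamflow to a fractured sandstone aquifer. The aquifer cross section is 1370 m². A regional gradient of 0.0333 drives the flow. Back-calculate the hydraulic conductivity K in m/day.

Hydraulic gradient i = 0.0333.
From Q = K·A·i, K = Q / (A·i) = 52.0 / (1370 × 0.03330) = 1.140 m/day.

1.14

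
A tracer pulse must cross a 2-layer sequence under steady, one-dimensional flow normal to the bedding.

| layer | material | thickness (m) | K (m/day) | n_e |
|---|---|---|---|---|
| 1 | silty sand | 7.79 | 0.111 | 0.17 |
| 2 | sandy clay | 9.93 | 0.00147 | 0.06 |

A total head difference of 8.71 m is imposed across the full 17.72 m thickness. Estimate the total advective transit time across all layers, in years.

With flow normal to the layers, continuity requires the same specific discharge q through every layer.
Σ(b_i/K_i) = 7.79/0.111 + 9.93/0.00147 = 6825 d.
q = Δh / Σ(b_i/K_i) = 8.71 / 6825 = 0.001276 m/day.
In each layer the seepage velocity is v_i = q/n_i, so the layer transit time is t_i = b_i·n_i / q:
  layer 1 (silty sand): t_1 = 7.79 × 0.17 / 0.001276 = 1038 d
  layer 2 (sandy clay): t_2 = 9.93 × 0.06 / 0.001276 = 466.9 d
Total t = Σ t_i = 1505 days = 4.119 years.

4.12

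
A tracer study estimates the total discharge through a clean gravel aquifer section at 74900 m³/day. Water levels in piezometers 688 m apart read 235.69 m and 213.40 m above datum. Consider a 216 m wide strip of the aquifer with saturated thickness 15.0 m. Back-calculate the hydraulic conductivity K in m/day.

Cross-sectional area A = 216 × 15.0 = 3240 m².
Hydraulic gradient i = (235.69 − 213.40) / 688 = 22.29 / 688 = 0.03240.
From Q = K·A·i, K = Q / (A·i) = 74900 / (3240 × 0.03240) = 713.5 m/day.

714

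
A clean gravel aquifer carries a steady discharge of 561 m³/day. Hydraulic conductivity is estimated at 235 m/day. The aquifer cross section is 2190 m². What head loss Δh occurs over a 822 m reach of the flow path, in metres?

0.896

From Q = K·A·i, i = Q / (K·A) = 561 / (235.0 × 2190) = 0.001090.
Head loss Δh = i · L = 0.001090 × 822 = 0.8960 m.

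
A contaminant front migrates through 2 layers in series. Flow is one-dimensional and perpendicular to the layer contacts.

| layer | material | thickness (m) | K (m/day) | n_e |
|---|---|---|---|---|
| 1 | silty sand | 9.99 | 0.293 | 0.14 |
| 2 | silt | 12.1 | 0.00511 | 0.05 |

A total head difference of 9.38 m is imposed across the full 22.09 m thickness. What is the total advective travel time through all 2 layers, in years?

With flow normal to the layers, continuity requires the same specific discharge q through every layer.
Σ(b_i/K_i) = 9.99/0.293 + 12.1/0.00511 = 2402 d.
q = Δh / Σ(b_i/K_i) = 9.38 / 2402 = 0.003905 m/day.
In each layer the seepage velocity is v_i = q/n_i, so the layer transit time is t_i = b_i·n_i / q:
  layer 1 (silty sand): t_1 = 9.99 × 0.14 / 0.003905 = 358.1 d
  layer 2 (silt): t_2 = 12.1 × 0.05 / 0.003905 = 154.9 d
Total t = Σ t_i = 513.1 days = 1.405 years.

1.40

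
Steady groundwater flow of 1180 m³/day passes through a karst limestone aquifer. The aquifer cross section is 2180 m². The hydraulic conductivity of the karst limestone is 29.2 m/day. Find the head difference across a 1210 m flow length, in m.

From Q = K·A·i, i = Q / (K·A) = 1180 / (29.20 × 2180) = 0.01854.
Head loss Δh = i · L = 0.01854 × 1210 = 22.43 m.

22.4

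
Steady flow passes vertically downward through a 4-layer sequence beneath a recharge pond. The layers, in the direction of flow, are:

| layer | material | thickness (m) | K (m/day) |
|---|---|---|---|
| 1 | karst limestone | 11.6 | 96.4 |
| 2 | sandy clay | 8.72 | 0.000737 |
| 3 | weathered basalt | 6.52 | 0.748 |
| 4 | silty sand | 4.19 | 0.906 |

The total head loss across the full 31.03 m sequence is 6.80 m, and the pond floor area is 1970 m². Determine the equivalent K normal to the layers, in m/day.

0.00262

Flow is perpendicular to layering, so the layers act in series and the equivalent K is the thickness-weighted harmonic mean.
Total thickness L = 11.6 + 8.72 + 6.52 + 4.19 = 31.03 m.
Σ(b_i/K_i) = 11.6/96.4 + 8.72/0.000737 + 6.52/0.748 + 4.19/0.906 = 11845 d.
K_eq = L / Σ(b_i/K_i) = 31.03 / 11845 = 0.002620 m/day.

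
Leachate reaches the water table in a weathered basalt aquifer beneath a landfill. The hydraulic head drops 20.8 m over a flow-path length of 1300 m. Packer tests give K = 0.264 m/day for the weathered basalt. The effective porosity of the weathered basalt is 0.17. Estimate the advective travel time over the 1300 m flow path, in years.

Hydraulic gradient i = Δh / L = 20.8 / 1300 = 0.01600.
Darcy flux q = K · i = 0.2640 × 0.01600 = 0.004224 m/day.
Seepage velocity v = q / n_e = 0.004224 / 0.17 = 0.02485 m/day.
Travel time t = L / v = 1300 / 0.02485 = 52320 days = 143.2 years.

143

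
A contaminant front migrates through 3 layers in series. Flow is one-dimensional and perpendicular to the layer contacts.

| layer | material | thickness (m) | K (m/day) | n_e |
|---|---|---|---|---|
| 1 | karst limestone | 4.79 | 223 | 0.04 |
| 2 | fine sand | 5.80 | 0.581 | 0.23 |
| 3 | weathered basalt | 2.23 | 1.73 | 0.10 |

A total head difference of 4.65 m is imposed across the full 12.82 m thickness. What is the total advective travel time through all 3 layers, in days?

4.25

With flow normal to the layers, continuity requires the same specific discharge q through every layer.
Σ(b_i/K_i) = 4.79/223 + 5.80/0.581 + 2.23/1.73 = 11.29 d.
q = Δh / Σ(b_i/K_i) = 4.65 / 11.29 = 0.4117 m/day.
In each layer the seepage velocity is v_i = q/n_i, so the layer transit time is t_i = b_i·n_i / q:
  layer 1 (karst limestone): t_1 = 4.79 × 0.04 / 0.4117 = 0.4653 d
  layer 2 (fine sand): t_2 = 5.80 × 0.23 / 0.4117 = 3.240 d
  layer 3 (weathered basalt): t_3 = 2.23 × 0.10 / 0.4117 = 0.5416 d
Total t = Σ t_i = 4.247 days.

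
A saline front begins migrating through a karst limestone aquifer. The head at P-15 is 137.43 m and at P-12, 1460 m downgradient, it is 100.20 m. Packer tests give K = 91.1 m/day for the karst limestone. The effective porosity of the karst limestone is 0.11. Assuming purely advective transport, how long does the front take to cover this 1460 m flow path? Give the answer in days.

69.1

Hydraulic gradient i = (137.43 − 100.20) / 1460 = 37.23 / 1460 = 0.02550.
Darcy flux q = K · i = 91.10 × 0.02550 = 2.323 m/day.
Seepage velocity v = q / n_e = 2.323 / 0.11 = 21.12 m/day.
Travel time t = L / v = 1460 / 21.12 = 69.13 days.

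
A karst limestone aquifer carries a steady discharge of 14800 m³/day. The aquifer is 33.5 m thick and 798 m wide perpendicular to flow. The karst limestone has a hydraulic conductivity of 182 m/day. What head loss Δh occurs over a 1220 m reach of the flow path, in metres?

3.71

Cross-sectional area A = 798 × 33.5 = 26733 m².
From Q = K·A·i, i = Q / (K·A) = 14800 / (182.0 × 26733) = 0.003042.
Head loss Δh = i · L = 0.003042 × 1220 = 3.711 m.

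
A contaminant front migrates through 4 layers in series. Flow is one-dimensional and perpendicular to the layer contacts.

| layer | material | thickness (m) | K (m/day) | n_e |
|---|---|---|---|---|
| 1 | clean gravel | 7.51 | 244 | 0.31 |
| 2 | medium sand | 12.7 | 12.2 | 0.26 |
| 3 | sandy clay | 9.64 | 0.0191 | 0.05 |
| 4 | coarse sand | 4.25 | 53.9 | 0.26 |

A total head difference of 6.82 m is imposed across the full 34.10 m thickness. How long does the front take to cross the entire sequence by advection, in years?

With flow normal to the layers, continuity requires the same specific discharge q through every layer.
Σ(b_i/K_i) = 7.51/244 + 12.7/12.2 + 9.64/0.0191 + 4.25/53.9 = 505.9 d.
q = Δh / Σ(b_i/K_i) = 6.82 / 505.9 = 0.01348 m/day.
In each layer the seepage velocity is v_i = q/n_i, so the layer transit time is t_i = b_i·n_i / q:
  layer 1 (clean gravel): t_1 = 7.51 × 0.31 / 0.01348 = 172.7 d
  layer 2 (medium sand): t_2 = 12.7 × 0.26 / 0.01348 = 244.9 d
  layer 3 (sandy clay): t_3 = 9.64 × 0.05 / 0.01348 = 35.75 d
  layer 4 (coarse sand): t_4 = 4.25 × 0.26 / 0.01348 = 81.96 d
Total t = Σ t_i = 535.3 days = 1.466 years.

1.47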